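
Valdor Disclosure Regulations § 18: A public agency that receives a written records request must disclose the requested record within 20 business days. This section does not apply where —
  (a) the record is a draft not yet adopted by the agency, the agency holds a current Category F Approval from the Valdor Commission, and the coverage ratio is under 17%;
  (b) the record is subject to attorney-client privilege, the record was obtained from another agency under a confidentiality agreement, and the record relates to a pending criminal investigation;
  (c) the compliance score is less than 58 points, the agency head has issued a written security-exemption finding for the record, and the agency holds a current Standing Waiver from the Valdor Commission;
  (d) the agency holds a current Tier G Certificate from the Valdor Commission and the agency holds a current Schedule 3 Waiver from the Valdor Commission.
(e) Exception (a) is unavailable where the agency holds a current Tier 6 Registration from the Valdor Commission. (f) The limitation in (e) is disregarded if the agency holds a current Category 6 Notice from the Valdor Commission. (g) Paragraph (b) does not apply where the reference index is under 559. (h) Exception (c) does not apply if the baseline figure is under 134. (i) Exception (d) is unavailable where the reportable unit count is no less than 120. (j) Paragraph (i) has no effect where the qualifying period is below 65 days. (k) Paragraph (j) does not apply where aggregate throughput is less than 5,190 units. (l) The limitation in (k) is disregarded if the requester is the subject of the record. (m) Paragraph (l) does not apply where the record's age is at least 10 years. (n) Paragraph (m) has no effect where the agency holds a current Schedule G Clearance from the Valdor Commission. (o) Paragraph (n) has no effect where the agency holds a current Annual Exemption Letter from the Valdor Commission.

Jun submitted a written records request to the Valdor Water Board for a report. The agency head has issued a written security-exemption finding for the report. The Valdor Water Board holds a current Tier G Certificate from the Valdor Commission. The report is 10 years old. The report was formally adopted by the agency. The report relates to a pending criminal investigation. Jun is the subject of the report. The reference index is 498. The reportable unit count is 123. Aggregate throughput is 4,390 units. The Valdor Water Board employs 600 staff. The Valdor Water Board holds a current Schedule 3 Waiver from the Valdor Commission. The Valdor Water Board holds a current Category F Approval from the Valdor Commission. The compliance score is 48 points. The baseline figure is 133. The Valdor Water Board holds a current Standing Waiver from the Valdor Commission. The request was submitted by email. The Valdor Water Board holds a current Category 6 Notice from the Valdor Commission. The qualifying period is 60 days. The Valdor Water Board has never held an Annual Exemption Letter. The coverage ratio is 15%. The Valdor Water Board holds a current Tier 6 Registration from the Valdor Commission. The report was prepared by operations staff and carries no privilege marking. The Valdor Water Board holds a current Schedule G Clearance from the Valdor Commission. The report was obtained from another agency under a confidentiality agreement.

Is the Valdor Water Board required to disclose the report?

No — exception (d) applies; the Valdor Water Board is not required to disclose the report.

Exception (a) fails — the report has been formally adopted.
Exception (b) fails — the report carries no privilege marking.
Exception (c): the compliance score is 48 points, less than the 58 points limit; a written security-exemption finding has been issued; a current Standing Waiver is held — every condition holds. However, paragraph (h) must be considered: (h) operates against (c): the baseline figure is 133, under the 134 limit. (c) is therefore removed.
Exception (d) is satisfied on its face — a current Tier G Certificate is held; a current Schedule 3 Waiver is held. As to paragraphs (i)–(o): (i) is engaged (the reportable unit count is 123, meeting the 120 threshold), but is displaced by (j): (j) operates against (i): the qualifying period is 60 days, below the 65 days limit. (k) would limit (j) — aggregate throughput is 4,390 units, less than the 5,190 units limit — but (l) sets (k) aside: (l) is triggered — Jun is the subject of the report. (m) would limit (l) — the record's age is 10 years, meeting the 10 years threshold — but (n) sets (m) aside: (n) is triggered — a current Schedule G Clearance is held. (o) is not engaged (the Annual Exemption Letter is not current), so (n) stands. So (d) applies.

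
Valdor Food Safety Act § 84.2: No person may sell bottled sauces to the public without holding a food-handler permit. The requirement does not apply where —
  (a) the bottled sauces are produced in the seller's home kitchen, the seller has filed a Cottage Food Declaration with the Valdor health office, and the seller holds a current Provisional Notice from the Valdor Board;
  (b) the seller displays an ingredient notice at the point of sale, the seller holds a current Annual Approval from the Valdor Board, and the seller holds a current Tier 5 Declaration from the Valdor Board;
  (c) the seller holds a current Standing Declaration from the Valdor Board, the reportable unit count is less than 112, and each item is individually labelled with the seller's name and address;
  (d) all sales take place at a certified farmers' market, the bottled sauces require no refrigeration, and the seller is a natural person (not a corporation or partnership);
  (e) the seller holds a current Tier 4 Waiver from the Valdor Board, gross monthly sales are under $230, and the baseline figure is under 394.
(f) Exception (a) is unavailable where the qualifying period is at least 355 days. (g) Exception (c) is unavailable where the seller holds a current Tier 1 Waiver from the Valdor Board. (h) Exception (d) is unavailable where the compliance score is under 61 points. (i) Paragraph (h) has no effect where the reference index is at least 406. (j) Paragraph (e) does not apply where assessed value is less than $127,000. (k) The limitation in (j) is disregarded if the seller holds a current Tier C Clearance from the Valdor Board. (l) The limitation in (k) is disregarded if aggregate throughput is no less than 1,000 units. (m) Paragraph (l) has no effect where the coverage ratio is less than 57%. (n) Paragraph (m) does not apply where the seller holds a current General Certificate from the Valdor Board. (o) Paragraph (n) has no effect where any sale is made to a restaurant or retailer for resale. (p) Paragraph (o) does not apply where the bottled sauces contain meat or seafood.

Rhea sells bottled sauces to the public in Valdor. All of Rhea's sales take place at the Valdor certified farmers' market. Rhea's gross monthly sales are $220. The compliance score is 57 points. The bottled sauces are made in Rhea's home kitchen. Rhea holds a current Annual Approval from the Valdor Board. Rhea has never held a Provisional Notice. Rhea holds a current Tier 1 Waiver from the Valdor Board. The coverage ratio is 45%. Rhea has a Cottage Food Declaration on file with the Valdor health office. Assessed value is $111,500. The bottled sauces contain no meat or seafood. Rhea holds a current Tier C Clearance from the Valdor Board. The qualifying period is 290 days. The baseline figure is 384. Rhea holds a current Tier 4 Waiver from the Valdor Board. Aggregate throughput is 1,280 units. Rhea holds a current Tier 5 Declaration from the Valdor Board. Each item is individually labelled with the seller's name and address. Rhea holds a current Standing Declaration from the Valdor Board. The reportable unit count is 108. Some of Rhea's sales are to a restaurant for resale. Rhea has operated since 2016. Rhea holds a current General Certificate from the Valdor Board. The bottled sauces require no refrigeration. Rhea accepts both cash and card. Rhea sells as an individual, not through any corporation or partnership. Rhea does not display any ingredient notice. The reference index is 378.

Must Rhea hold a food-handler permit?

No — exception (e) applies; Rhea is not required to hold a food-handler permit.

Exception (a) requires that the seller holds a current Provisional Notice from the Valdor Board; but there is no Provisional Notice in force, so (a) is unavailable.
Exception (b) fails — no ingredient notice is displayed.
Exception (c)'s conditions are all satisfied: a current Standing Declaration is held; the reportable unit count is 108, less than the 112 limit; items are individually labelled. But: (g) operates — a current Tier 1 Waiver is held. (c) is therefore removed.
Exception (d): all sales are at a certified farmers' market; the bottled sauces are shelf-stable; the seller is a natural person — every condition holds. But: (h) operates against (d): the compliance score is 57 points, under the 61 points limit. (i), which would lift (h), is not triggered — the reference index is 378, short of 406. Exception (d) does not apply.
Exception (e)'s conditions are all satisfied: a current Tier 4 Waiver is held; gross monthly sales are $220, under the $230 limit; the baseline figure is 384, under the 394 limit. Applying paragraphs (j)–(p): (j) would limit (e) — assessed value is $111,500, less than the $127,000 limit — but (k) sets (j) aside: (k) operates against (j): a current Tier C Clearance is held. (l) would limit (k) — aggregate throughput is 1,280 units, meeting the 1,000 units threshold — but (m) sets (l) aside: (m) is triggered — the coverage ratio is 45%, less than the 57% limit. (n) applies (a current General Certificate is held), but yields to (o): (o) applies — some sales are to a restaurant for resale. (p), which would lift (o), is inapplicable — the bottled sauces contain no meat or seafood. Exception (e) stands.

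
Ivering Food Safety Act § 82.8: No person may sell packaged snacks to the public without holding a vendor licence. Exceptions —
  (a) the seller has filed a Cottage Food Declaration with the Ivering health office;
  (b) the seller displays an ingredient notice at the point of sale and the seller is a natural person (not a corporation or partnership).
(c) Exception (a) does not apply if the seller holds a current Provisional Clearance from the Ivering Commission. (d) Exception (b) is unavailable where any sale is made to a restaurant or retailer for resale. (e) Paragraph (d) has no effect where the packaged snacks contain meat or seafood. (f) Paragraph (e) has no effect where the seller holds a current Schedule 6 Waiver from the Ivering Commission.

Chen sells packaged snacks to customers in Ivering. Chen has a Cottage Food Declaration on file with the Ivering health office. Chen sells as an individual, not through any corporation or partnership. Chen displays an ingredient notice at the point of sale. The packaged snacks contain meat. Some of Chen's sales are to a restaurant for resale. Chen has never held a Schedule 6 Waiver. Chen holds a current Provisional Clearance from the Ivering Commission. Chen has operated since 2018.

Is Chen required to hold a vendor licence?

No — exception (b) applies; Chen is not required to hold a vendor licence.

Exception (a) is satisfied on its face — a Cottage Food Declaration is on file. But applying paragraph (c): (c) is triggered — a current Provisional Clearance is held. So (a) is unavailable.
Exception (b) is satisfied on its face — an ingredient notice is displayed; the seller is a natural person. Considering the limiting provisions: (d) would limit (b) — some sales are to a restaurant for resale — but (e) sets (d) aside: (e) operates against (d): the packaged snacks contain meat. (f) is inapplicable (no current Schedule 6 Waiver is held), so (e) stands. (b) remains available.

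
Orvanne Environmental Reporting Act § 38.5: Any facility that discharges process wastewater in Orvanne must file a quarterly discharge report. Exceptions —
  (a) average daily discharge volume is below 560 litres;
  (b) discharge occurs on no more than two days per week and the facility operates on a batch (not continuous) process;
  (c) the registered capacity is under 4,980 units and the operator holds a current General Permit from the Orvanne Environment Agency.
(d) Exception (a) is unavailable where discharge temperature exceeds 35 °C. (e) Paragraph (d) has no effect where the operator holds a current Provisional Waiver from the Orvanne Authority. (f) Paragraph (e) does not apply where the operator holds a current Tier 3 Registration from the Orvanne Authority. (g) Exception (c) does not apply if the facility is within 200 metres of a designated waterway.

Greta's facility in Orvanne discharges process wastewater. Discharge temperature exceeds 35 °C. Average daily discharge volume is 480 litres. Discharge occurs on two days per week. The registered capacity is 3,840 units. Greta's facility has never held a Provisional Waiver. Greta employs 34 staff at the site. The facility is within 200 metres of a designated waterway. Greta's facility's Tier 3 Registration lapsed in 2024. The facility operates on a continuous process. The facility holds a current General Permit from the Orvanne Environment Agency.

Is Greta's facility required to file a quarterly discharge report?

Yes — Greta's facility must file a quarterly discharge report.

Exception (a) is satisfied on its face — average daily discharge volume is 480 litres, below the 560 litres limit. But applying paragraphs (d)–(f): (d) operates against (a): discharge temperature exceeds 35 °C. (e), which would lift (d), is not triggered — there is no Provisional Waiver in force. (a) is therefore removed.
Exception (b) does not apply: the facility operates on a continuous process.
Exception (c): the registered capacity is 3,840 units, under the 4,980 units limit; a current General Permit is held — every condition holds. However, paragraph (g) must be considered: (g) operates against (c): the facility is within 200 m of a designated waterway. (c) is therefore removed.
None of the exceptions is available; § 38.5 applies in full.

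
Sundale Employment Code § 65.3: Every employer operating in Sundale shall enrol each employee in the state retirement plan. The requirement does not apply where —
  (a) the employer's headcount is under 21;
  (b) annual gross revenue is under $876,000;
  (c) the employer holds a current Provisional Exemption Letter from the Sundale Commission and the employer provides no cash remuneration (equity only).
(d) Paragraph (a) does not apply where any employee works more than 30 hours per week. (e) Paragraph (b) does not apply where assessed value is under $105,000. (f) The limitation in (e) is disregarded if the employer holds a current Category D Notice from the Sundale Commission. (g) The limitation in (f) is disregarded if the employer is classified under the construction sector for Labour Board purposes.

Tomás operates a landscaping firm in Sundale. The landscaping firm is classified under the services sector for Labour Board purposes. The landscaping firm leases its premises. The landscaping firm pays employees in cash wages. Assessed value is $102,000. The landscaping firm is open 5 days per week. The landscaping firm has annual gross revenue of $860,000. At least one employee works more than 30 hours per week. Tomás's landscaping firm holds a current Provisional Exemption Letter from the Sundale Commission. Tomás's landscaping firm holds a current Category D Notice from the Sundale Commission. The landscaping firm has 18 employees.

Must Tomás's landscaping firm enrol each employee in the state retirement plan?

Exception (a) is satisfied on its face — the employer's headcount is 18, under the 21 limit. Turning to paragraph (d): (d) operates against (a): at least one employee exceeds 30 hours/week. Exception (a) does not apply.
Exception (b): annual gross revenue is $860,000, under the $876,000 limit — every condition holds. Applying paragraphs (e)–(g): (e) operates (assessed value is $102,000, under the $105,000 limit), but yields to (f): (f) operates — a current Category D Notice is held. (g) does not operate here (the landscaping firm is classified under the services sector), so (f) stands. (b) remains available.
Exception (c) does not apply: employees are paid cash wages.

No — exception (b) applies; Tomás's landscaping firm is not required to enrol each employee in the state retirement plan.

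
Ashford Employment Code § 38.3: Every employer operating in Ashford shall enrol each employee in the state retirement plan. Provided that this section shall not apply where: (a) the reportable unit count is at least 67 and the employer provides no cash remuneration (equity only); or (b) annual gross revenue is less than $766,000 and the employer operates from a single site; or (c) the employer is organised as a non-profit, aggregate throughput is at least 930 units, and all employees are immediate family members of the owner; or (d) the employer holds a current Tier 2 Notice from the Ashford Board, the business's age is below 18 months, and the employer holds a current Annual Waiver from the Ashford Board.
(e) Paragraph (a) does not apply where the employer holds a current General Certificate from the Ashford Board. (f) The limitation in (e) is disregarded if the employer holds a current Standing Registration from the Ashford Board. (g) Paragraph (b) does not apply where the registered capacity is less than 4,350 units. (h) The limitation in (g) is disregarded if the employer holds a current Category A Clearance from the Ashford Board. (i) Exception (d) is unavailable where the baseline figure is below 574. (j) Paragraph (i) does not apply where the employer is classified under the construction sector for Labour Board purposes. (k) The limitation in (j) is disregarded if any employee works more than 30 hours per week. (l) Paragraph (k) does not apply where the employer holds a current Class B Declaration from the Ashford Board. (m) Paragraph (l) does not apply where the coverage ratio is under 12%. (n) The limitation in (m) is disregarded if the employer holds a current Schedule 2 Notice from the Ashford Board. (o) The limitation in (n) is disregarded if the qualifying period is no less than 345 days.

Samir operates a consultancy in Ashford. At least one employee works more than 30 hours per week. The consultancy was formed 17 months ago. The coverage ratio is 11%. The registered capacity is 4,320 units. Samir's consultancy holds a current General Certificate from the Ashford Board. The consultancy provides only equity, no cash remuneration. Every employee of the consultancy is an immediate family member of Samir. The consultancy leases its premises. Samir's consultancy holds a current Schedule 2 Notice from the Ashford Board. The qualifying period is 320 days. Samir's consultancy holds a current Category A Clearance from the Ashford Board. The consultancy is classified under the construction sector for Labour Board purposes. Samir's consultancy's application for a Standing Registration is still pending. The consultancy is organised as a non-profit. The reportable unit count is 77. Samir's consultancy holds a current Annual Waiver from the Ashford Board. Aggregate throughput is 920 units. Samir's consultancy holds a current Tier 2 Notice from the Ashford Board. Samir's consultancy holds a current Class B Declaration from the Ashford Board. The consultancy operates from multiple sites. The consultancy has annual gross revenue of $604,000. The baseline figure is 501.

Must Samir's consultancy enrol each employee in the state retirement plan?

No — exception (d) applies; Samir's consultancy is not required to enrol each employee in the state retirement plan.

All of (a)'s requirements are met (the reportable unit count is 77, meeting the 67 threshold; remuneration is equity-only). But: (e) is engaged — a current General Certificate is held. (f) is not triggered (there is no Standing Registration in force), so (e) stands. So (a) is unavailable.
Exception (b) does not apply: the employer operates from multiple sites.
Exception (c) requires that aggregate throughput is at least 930 units; but aggregate throughput is 920 units, short of 930 units, so (c) is unavailable.
All of (d)'s requirements are met (a current Tier 2 Notice is held; the business's age is 17 months, below the 18 months limit; a current Annual Waiver is held). As to paragraphs (i)–(o): (i) applies (the baseline figure is 501, below the 574 limit), but is itself disapplied by (j): (j) operates — the consultancy is classified under the construction sector. (k) would limit (j) — at least one employee exceeds 30 hours/week — but (l) sets (k) aside: (l) operates — a current Class B Declaration is held. (m) would limit (l) — the coverage ratio is 11%, under the 12% limit — but (n) sets (m) aside: (n) operates against (m): a current Schedule 2 Notice is held. (o) is inapplicable (the qualifying period is 320 days, short of 345 days), so (n) stands. So (d) applies.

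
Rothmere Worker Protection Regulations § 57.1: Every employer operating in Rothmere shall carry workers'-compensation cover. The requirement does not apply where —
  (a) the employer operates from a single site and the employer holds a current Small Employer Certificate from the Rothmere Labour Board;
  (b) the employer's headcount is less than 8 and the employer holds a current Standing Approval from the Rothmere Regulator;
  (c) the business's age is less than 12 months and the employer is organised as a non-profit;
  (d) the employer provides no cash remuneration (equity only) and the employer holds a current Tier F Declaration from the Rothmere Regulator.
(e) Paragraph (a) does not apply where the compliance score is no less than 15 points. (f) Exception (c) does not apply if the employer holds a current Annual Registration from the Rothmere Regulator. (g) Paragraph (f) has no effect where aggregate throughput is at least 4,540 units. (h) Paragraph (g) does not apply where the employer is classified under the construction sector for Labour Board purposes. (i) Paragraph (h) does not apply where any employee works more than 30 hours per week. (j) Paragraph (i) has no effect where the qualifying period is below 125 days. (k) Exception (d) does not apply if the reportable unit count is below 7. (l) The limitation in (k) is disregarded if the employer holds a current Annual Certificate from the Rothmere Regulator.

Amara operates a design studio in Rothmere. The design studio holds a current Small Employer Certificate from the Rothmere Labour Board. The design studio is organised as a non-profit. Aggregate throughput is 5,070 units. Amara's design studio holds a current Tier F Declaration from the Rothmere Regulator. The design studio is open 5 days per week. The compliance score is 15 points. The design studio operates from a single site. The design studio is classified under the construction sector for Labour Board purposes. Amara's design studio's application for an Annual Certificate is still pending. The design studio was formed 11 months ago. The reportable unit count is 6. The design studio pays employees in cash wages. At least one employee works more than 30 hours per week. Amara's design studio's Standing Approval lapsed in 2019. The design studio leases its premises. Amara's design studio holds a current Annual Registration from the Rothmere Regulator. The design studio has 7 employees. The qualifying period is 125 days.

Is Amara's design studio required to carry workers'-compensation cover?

Exception (a): the employer operates from a single site; a current Small Employer Certificate is held — every condition holds. However, paragraph (e) must be considered: (e) is triggered — the compliance score is 15 points, meeting the 15 points threshold. So (a) is unavailable.
Exception (b) does not apply: no current Standing Approval is held.
Exception (c): the business's age is 11 months, less than the 12 months limit; the employer is a non-profit — every condition holds. Applying paragraphs (f)–(j): (f) would limit (c) — a current Annual Registration is held — but (g) sets (f) aside: (g) operates against (f): aggregate throughput is 5,070 units, meeting the 4,540 units threshold. (h) would limit (g) — the design studio is classified under the construction sector — but (i) sets (h) aside: (i) is engaged — at least one employee exceeds 30 hours/week. (j), which would lift (i), is not engaged — the qualifying period is 125 days, not below 125 days. (c) remains available.
Exception (d) does not apply: employees are paid cash wages.

No — exception (c) applies; Amara's design studio is not required to carry workers'-compensation cover.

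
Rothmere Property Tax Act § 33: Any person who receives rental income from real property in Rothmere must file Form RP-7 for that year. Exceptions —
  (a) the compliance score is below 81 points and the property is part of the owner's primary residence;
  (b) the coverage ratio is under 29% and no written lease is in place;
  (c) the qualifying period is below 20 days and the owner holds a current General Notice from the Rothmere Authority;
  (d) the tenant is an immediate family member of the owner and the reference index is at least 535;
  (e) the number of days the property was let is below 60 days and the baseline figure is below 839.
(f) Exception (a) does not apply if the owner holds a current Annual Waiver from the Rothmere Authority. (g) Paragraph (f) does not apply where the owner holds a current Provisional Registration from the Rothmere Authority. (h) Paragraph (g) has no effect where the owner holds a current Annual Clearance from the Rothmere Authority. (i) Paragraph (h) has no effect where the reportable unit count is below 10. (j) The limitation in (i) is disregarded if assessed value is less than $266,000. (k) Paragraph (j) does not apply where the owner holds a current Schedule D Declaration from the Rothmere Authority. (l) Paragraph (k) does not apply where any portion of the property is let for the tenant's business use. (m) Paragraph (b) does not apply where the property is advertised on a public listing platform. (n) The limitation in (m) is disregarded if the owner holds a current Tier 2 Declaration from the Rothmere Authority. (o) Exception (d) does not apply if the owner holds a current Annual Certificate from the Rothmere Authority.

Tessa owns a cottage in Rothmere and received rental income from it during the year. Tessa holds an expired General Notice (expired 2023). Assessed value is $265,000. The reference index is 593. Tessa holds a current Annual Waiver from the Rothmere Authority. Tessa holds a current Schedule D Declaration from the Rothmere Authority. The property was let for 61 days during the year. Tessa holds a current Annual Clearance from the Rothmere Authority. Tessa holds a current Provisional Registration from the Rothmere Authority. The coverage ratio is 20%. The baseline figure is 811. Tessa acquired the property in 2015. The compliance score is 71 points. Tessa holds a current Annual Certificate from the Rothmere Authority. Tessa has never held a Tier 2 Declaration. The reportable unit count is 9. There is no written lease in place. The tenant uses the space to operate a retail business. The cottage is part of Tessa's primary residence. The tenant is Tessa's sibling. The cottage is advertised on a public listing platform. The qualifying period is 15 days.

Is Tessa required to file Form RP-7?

Exception (a)'s conditions are all satisfied: the compliance score is 71 points, below the 81 points limit; the cottage is part of the primary residence. But applying paragraphs (f)–(l): (f) is engaged — a current Annual Waiver is held. (g) operates (a current Provisional Registration is held), but is set aside by (h): (h) is engaged — a current Annual Clearance is held. (i) would limit (h) — the reportable unit count is 9, below the 10 limit — but (j) sets (i) aside: (j) applies — assessed value is $265,000, less than the $266,000 limit. (k) would limit (j) — a current Schedule D Declaration is held — but (l) sets (k) aside: (l) operates — the space is let for business use. Exception (a) does not apply.
Exception (b)'s conditions are all satisfied: the coverage ratio is 20%, under the 29% limit; there is no written lease. But applying paragraphs (m)–(n): (m) is triggered — the property is publicly advertised. (n) does not operate here (the Tier 2 Declaration is not current), so (m) stands. Exception (b) does not apply.
Exception (c) fails — there is no General Notice in force.
Exception (d) is satisfied on its face — the tenant is an immediate family member; the reference index is 593, meeting the 535 threshold. But: (o) is triggered — a current Annual Certificate is held. (d) is therefore removed.
Exception (e) does not apply: the number of days the property was let is 61 days, not below 60 days.
None of the exceptions is available; § 33 applies in full.

Yes — Tessa must file Form RP-7.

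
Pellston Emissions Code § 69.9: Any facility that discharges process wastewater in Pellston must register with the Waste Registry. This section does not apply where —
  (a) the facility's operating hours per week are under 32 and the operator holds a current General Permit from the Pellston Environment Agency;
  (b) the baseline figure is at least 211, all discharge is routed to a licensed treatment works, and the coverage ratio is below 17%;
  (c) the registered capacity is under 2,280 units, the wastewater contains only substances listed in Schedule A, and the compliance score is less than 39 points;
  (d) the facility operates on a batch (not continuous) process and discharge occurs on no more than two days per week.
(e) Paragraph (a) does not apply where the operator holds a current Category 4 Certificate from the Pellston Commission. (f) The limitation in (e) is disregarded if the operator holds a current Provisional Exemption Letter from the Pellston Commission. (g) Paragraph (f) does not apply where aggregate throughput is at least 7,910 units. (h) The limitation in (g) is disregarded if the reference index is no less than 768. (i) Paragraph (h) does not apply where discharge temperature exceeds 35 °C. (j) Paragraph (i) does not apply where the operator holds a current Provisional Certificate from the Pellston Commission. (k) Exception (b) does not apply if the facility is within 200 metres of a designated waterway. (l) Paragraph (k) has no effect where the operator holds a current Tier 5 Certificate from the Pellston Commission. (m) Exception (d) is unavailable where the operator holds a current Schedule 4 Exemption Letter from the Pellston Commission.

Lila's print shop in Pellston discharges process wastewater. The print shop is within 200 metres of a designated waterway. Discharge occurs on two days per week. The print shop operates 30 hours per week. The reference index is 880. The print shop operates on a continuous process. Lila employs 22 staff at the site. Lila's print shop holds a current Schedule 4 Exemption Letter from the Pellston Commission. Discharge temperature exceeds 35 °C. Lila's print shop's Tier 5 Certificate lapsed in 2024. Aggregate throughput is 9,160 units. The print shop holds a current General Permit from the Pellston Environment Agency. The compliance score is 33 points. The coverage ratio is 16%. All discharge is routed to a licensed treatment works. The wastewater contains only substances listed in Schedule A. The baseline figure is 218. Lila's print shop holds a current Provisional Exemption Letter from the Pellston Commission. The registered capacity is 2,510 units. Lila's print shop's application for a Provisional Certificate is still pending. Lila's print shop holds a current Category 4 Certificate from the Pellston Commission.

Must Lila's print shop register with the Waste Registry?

Exception (a) is satisfied on its face — the facility's operating hours per week are 30, under the 32 limit; a current General Permit is held. Turning to paragraphs (e)–(j): (e) is engaged — a current Category 4 Certificate is held. (f) would limit (e) — a current Provisional Exemption Letter is held — but (g) sets (f) aside: (g) applies — aggregate throughput is 9,160 units, meeting the 7,910 units threshold. (h) would limit (g) — the reference index is 880, meeting the 768 threshold — but (i) sets (h) aside: (i) operates — discharge temperature exceeds 35 °C. (j) is not engaged (there is no Provisional Certificate in force), so (i) stands. So (a) is unavailable.
All of (b)'s requirements are met (the baseline figure is 218, meeting the 211 threshold; discharge is routed to a licensed treatment works; the coverage ratio is 16%, below the 17% limit). Turning to paragraphs (k)–(l): (k) operates against (b): the print shop is within 200 m of a designated waterway. (l), which would lift (k), is not engaged — the Tier 5 Certificate is not current. Exception (b) does not apply.
Exception (c) does not apply: the registered capacity is 2,510 units, not under 2,280 units.
Exception (d) requires that the facility operates on a batch (not continuous) process; but the facility operates on a continuous process, so (d) is unavailable.
No exception is made out. Lila's print shop falls within the general rule.

Yes — Lila's print shop must register with the Waste Registry.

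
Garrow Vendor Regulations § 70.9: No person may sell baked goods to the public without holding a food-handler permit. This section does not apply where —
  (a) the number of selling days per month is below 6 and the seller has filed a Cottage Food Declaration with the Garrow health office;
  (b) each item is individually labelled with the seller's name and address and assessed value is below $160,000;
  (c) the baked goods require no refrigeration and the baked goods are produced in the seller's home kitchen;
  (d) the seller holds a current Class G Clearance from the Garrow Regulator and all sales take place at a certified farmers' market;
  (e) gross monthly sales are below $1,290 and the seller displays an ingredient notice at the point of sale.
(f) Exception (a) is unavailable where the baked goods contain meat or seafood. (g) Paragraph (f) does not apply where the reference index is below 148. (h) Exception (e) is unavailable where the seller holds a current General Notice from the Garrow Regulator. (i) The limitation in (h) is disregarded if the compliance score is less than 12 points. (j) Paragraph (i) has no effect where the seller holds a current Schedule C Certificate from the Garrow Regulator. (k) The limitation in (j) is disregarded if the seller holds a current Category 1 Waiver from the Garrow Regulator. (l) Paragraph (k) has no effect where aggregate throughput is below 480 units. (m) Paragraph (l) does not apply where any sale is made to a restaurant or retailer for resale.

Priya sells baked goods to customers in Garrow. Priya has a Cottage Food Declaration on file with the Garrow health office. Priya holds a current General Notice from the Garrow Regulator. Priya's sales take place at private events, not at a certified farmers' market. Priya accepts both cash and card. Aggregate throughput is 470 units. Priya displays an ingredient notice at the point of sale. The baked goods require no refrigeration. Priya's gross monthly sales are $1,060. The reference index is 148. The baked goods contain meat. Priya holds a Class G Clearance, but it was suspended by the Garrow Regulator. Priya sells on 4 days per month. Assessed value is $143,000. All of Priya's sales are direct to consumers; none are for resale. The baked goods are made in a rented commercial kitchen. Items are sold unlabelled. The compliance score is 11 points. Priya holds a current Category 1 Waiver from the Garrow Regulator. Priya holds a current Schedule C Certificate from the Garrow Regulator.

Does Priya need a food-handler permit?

Yes — Priya must hold a food-handler permit.

Exception (a): the number of selling days per month is 4, below the 6 limit; a Cottage Food Declaration is on file — every condition holds. Turning to paragraphs (f)–(g): (f) operates against (a): the baked goods contain meat. (g) is not engaged (the reference index is 148, not below 148), so (f) stands. (a) is therefore removed.
Exception (b) does not apply: items are sold unlabelled.
Exception (c) does not apply: the baked goods are made in a commercial kitchen, not a home kitchen.
Exception (d) requires that the seller holds a current Class G Clearance from the Garrow Regulator; but the Class G Clearance is not current, so (d) is unavailable.
All of (e)'s requirements are met (gross monthly sales are $1,060, below the $1,290 limit; an ingredient notice is displayed). However, paragraphs (h)–(m) must be considered: (h) operates against (e): a current General Notice is held. (i) applies (the compliance score is 11 points, less than the 12 points limit), but yields to (j): (j) is engaged — a current Schedule C Certificate is held. (k) is engaged (a current Category 1 Waiver is held), but yields to (l): (l) applies — aggregate throughput is 470 units, below the 480 units limit. (m) is not triggered (no sales are for resale), so (l) stands. (e) is therefore removed.
None of the exceptions is available; § 70.9 applies in full.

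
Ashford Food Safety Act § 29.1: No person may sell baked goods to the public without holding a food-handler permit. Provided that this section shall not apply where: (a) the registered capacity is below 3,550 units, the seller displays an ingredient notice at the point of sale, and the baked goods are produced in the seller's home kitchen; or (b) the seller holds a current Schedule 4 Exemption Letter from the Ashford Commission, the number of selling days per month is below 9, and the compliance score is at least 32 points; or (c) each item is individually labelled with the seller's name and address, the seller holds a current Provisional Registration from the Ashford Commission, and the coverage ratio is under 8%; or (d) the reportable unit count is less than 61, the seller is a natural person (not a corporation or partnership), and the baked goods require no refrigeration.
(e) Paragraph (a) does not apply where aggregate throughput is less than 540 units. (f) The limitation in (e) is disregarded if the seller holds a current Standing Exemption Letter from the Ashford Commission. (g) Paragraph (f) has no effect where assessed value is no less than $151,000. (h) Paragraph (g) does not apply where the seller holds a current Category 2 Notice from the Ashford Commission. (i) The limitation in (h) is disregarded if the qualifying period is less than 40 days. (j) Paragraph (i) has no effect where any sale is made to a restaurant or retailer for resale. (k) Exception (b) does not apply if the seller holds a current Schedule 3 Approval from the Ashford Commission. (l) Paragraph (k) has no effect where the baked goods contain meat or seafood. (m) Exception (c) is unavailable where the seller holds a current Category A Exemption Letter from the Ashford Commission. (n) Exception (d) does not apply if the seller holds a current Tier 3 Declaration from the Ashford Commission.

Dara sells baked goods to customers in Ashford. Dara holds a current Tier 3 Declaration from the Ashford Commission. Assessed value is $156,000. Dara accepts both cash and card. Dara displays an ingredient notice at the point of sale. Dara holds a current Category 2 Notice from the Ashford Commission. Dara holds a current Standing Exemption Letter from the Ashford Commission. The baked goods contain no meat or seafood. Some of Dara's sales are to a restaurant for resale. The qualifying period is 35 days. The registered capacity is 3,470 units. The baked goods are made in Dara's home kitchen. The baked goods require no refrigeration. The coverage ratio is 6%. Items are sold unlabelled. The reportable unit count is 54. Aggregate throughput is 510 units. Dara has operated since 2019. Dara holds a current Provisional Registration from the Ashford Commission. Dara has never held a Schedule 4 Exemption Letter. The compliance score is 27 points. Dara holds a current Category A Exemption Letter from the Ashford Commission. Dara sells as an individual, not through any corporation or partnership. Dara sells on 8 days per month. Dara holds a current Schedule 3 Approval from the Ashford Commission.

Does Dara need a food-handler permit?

Exception (a): the registered capacity is 3,470 units, below the 3,550 units limit; an ingredient notice is displayed; the baked goods are home-kitchen produced — every condition holds. Considering the limiting provisions: (e) would limit (a) — aggregate throughput is 510 units, less than the 540 units limit — but (f) sets (e) aside: (f) is engaged — a current Standing Exemption Letter is held. (g) would limit (f) — assessed value is $156,000, meeting the $151,000 threshold — but (h) sets (g) aside: (h) operates against (g): a current Category 2 Notice is held. (i) operates (the qualifying period is 35 days, less than the 40 days limit), but is displaced by (j): (j) operates — some sales are to a restaurant for resale. (a) remains available.
Exception (b) requires that the seller holds a current Schedule 4 Exemption Letter from the Ashford Commission; but there is no Schedule 4 Exemption Letter in force, so (b) is unavailable.
Exception (c) requires that each item is individually labelled with the seller's name and address; but items are sold unlabelled, so (c) is unavailable.
Exception (d)'s conditions are all satisfied: the reportable unit count is 54, less than the 61 limit; the seller is a natural person; the baked goods are shelf-stable. But applying paragraph (n): (n) is triggered — a current Tier 3 Declaration is held. So (d) is unavailable.

No — exception (a) applies; Dara is not required to hold a food-handler permit.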